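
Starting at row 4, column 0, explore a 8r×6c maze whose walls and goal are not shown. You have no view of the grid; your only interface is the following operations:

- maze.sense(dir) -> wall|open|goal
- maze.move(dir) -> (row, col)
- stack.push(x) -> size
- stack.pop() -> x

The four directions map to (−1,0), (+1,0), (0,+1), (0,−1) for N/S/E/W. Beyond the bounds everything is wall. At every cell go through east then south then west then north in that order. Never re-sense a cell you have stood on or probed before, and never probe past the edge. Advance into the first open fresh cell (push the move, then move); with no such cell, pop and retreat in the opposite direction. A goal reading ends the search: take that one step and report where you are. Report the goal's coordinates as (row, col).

$ maze.sense dir='east'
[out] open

$ stack.push x='east'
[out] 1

$ maze.move dir='east'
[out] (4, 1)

$ maze.sense dir='east'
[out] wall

$ maze.sense dir='south'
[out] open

$ stack.push x='south'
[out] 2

$ maze.move dir='south'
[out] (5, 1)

$ maze.sense dir='east'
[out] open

$ stack.push x='east'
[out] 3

$ maze.move dir='east'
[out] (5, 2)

$ maze.sense dir='east'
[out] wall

$ maze.sense dir='south'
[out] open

$ stack.push x='south'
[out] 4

$ maze.move dir='south'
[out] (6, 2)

$ maze.sense dir='east'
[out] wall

$ maze.sense dir='south'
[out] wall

$ maze.sense dir='west'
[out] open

$ stack.push x='west'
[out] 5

$ maze.move dir='west'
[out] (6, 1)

$ maze.sense dir='south'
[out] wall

$ maze.sense dir='west'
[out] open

$ stack.push x='west'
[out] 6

$ maze.move dir='west'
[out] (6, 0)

$ maze.sense dir='south'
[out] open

$ stack.push x='south'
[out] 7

$ maze.move dir='south'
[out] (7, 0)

$ stack.pop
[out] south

$ maze.move dir='north'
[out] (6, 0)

$ maze.sense dir='north'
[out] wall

$ stack.pop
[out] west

$ maze.move dir='east'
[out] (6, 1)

$ stack.pop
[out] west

$ maze.move dir='east'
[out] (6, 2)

$ stack.pop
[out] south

$ maze.move dir='north'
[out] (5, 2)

$ stack.pop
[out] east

$ maze.move dir='west'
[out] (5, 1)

$ stack.pop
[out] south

$ maze.move dir='north'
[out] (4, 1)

$ maze.sense dir='north'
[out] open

$ stack.push x='north'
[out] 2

$ maze.move dir='north'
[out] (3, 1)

$ maze.sense dir='east'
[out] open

$ stack.push x='east'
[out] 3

$ maze.move dir='east'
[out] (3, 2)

$ maze.sense dir='east'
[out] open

$ stack.push x='east'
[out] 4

$ maze.move dir='east'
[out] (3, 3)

$ maze.sense dir='east'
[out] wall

$ maze.sense dir='south'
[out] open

$ stack.push x='south'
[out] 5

$ maze.move dir='south'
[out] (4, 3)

$ maze.sense dir='east'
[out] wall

$ stack.pop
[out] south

$ maze.move dir='north'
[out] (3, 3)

$ maze.sense dir='north'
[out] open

$ stack.push x='north'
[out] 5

$ maze.move dir='north'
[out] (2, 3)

$ maze.sense dir='east'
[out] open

$ stack.push x='east'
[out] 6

$ maze.move dir='east'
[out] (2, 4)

$ maze.sense dir='east'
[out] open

$ stack.push x='east'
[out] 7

$ maze.move dir='east'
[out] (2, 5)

$ maze.sense dir='south'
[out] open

$ stack.push x='south'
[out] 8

$ maze.move dir='south'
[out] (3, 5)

$ maze.sense dir='south'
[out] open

$ stack.push x='south'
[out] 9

$ maze.move dir='south'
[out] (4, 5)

$ maze.sense dir='south'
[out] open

$ stack.push x='south'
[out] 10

$ maze.move dir='south'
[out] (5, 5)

$ maze.sense dir='south'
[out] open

$ stack.push x='south'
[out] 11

$ maze.move dir='south'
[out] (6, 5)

$ maze.sense dir='south'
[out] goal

$ maze.move dir='south'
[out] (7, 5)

Answer: (7, 5)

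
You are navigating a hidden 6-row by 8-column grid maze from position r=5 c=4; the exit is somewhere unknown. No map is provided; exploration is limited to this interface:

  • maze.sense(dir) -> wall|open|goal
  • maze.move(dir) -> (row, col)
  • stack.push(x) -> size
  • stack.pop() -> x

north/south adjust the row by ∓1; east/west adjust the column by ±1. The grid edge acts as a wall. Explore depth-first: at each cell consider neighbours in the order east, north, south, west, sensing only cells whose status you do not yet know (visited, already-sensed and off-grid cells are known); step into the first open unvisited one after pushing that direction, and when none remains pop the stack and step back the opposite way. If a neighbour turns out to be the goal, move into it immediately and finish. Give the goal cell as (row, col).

% sense east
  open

% push east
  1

% move east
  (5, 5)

% sense east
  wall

% sense north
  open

% push north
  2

% move north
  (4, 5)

% sense east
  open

% push east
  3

% move east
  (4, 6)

% sense east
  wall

% sense north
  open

% push north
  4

% move north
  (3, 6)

% sense east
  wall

% sense north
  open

% push north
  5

% move north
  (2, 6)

% sense east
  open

% push east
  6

% move east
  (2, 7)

% sense north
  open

% push north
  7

% move north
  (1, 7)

% sense north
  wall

% sense west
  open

% push west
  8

% move west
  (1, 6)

% sense north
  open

% push north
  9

% move north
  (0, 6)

% sense west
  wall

% pop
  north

% move south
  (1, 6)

% sense west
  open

% push west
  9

% move west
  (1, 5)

% sense south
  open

% push south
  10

% move south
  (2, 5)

% sense south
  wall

% sense west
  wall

% pop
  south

% move north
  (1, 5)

% sense west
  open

% push west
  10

% move west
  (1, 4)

% sense north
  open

% push north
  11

% move north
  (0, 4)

% sense west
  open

% push west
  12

% move west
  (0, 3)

% sense south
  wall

% sense west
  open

% push west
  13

% move west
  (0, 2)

% sense south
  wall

% sense west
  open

% push west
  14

% move west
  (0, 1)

% sense south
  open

% push south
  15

% move south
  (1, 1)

% sense south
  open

% push south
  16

% move south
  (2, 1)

% sense east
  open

% push east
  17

% move east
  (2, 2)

% sense east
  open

% push east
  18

% move east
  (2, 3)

% sense south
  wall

% pop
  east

% move west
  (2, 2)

% sense south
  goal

% move south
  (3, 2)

Answer: (3, 2)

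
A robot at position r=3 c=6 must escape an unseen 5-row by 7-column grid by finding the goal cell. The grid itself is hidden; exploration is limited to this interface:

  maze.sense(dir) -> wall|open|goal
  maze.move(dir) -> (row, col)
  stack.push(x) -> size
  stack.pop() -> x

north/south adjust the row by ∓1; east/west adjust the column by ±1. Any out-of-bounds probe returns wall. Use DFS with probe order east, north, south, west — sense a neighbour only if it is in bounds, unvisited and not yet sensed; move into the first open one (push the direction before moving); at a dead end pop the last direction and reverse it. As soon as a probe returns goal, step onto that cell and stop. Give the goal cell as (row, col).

Next I call maze.sense on dir=north, → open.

Calling stack.push on x=north, and get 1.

I invoke maze.move on dir=north, giving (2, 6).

Next I call maze.sense on dir=north, and get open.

I use stack.push on x=north, yielding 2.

Next I call maze.move on dir=north, giving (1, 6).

I invoke maze.sense on dir=north, — result: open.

Next I call stack.push on x=north, — result: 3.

I invoke maze.move on dir=north, yielding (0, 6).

Using maze.sense on dir=west, giving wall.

Now I run stack.pop(), : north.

I call maze.move on dir=south, → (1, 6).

Now I run maze.sense on dir=west, and get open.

Calling stack.push on x=west, : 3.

I run maze.move on dir=west, : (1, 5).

Using maze.sense on dir=south, → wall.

I invoke maze.sense on dir=west, and observe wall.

Next I call stack.pop, yielding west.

Then maze.move on dir=east, yielding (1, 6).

Next I call stack.pop(), giving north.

Calling maze.move on dir=south, — result: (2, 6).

I call stack.pop, yielding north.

I try maze.move on dir=south, giving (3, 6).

I use maze.sense on dir=south, and get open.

Invoking stack.push on x=south, — result: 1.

Invoking maze.move on dir=south, → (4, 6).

Next I call maze.sense on dir=west, and observe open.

I invoke stack.push on x=west, → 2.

Next I call maze.move on dir=west, which returns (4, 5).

I try maze.sense on dir=north, → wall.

Using maze.sense on dir=west, and see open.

Now I run stack.push on x=west, : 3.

I run maze.move on dir=west, — result: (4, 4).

Now I run maze.sense on dir=north, : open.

I call stack.push on x=north, and get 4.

I call maze.move on dir=north, → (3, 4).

Then maze.sense on dir=north, — result: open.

Using stack.push on x=north, and get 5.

Using maze.move on dir=north, — result: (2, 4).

I call maze.sense on dir=west, and observe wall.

Using stack.pop, yielding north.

Then maze.move on dir=south, yielding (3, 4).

Invoking maze.sense on dir=west, and see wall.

Using stack.pop(), yielding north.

Now I run maze.move on dir=south, and get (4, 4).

Next I call maze.sense on dir=west, yielding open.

Next I call stack.push on x=west, yielding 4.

Then maze.move on dir=west, and get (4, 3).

I try maze.sense on dir=west, — result: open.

I run stack.push on x=west, and see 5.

I try maze.move on dir=west, giving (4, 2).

Then maze.sense on dir=north, giving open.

Using stack.push on x=north, yielding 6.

I invoke maze.move on dir=north, yielding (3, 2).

Then maze.sense on dir=north, : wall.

I invoke maze.sense on dir=west, yielding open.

Calling stack.push on x=west, → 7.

Now I run maze.move on dir=west, yielding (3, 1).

I call maze.sense on dir=north, which returns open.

Next I call stack.push on x=north, yielding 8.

Then maze.move on dir=north, — result: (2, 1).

Invoking maze.sense on dir=north, and observe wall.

Using maze.sense on dir=west, giving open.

I run stack.push on x=west, and get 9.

I call maze.move on dir=west, and see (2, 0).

I invoke maze.sense on dir=north, → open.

Using stack.push on x=north, and observe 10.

Invoking maze.move on dir=north, giving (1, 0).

I call maze.sense on dir=north, : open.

Using stack.push on x=north, giving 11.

Then maze.move on dir=north, → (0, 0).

I run maze.sense on dir=east, : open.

Invoking stack.push on x=east, — result: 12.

Invoking maze.move on dir=east, — result: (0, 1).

I call maze.sense on dir=east, → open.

I try stack.push on x=east, yielding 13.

Now I run maze.move on dir=east, giving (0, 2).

Next I call maze.sense on dir=east, which returns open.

I call stack.push on x=east, yielding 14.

Calling maze.move on dir=east, and observe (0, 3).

Next I call maze.sense on dir=east, giving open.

Then stack.push on x=east, and observe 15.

Calling maze.move on dir=east, which returns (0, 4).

I try stack.pop, : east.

Then maze.move on dir=west, : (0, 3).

Then maze.sense on dir=south, → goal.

Now I run maze.move on dir=south, : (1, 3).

Answer: (1, 3)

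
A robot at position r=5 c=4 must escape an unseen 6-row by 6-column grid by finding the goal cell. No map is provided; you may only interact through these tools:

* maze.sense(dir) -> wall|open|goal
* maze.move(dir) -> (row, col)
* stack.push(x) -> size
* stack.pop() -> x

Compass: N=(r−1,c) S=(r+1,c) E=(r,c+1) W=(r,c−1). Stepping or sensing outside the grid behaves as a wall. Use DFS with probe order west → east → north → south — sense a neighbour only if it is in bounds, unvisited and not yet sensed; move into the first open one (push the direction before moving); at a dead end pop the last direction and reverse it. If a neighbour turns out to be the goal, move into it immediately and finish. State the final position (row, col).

Next I call sense with dir='west', and see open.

I call push with x='west', and see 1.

Next I call move with dir='west', and get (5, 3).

Next I call sense with dir='west', and get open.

Using push with x='west', yielding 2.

Calling move with dir='west', → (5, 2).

Now I run sense with dir='west', : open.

Invoking push with x='west', yielding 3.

I use move with dir='west', → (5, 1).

Now I run sense with dir='west', and see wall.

Using sense with dir='north', yielding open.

I call push with x='north', : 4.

Next I call move with dir='north', giving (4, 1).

Now I run sense with dir='west', — result: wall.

Calling sense with dir='east', and get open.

Then push with x='east', and see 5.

Invoking move with dir='east', and observe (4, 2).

I use sense with dir='east', and see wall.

Invoking sense with dir='north', which returns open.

I run push with x='north', which returns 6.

Using move with dir='north', and observe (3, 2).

I try sense with dir='west', — result: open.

I call push with x='west', and get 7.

I run move with dir='west', and observe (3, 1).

I use sense with dir='west', yielding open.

I use push with x='west', yielding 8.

Then move with dir='west', yielding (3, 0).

I run sense with dir='north', and get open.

Using push with x='north', yielding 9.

Calling move with dir='north', yielding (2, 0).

Now I run sense with dir='east', and observe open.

I invoke push with x='east', → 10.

Then move with dir='east', which returns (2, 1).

Using sense with dir='east', giving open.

I invoke push with x='east', → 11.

I use move with dir='east', → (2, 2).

Next I call sense with dir='east', and see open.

Now I run push with x='east', which returns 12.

Now I run move with dir='east', giving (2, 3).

Calling sense with dir='east', and observe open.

I try push with x='east', : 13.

Then move with dir='east', : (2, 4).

Now I run sense with dir='east', yielding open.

I use push with x='east', — result: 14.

I use move with dir='east', and observe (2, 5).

Invoking sense with dir='north', yielding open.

I invoke push with x='north', — result: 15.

I call move with dir='north', giving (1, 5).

I call sense with dir='west', and see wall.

I call sense with dir='north', — result: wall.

Next I call pop, yielding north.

I call move with dir='south', : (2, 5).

I try sense with dir='south', and observe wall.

Using pop, and observe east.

I call move with dir='west', which returns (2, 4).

Invoking sense with dir='south', → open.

I run push with x='south', — result: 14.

Next I call move with dir='south', which returns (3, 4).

Invoking sense with dir='west', and observe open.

I invoke push with x='west', which returns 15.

Next I call move with dir='west', yielding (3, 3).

Now I run pop, giving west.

I call move with dir='east', — result: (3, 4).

I run sense with dir='south', : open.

I use push with x='south', giving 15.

I use move with dir='south', — result: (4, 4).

Now I run sense with dir='east', — result: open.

Next I call push with x='east', : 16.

Calling move with dir='east', and see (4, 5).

I run sense with dir='south', yielding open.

I use push with x='south', : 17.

Next I call move with dir='south', → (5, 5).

I use pop(), and get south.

I invoke move with dir='north', and see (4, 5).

Invoking pop(), and see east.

Next I call move with dir='west', yielding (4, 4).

Now I run pop, → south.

Using move with dir='north', yielding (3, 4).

Now I run pop(), → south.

Now I run move with dir='north', which returns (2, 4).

Invoking pop, and see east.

I use move with dir='west', yielding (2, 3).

Then sense with dir='north', → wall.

I try pop(), giving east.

Invoking move with dir='west', → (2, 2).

Calling sense with dir='north', : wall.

Using pop, and observe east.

Then move with dir='west', and see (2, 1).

I call sense with dir='north', — result: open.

Calling push with x='north', which returns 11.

I run move with dir='north', — result: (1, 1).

I try sense with dir='west', and observe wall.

Next I call sense with dir='north', → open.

Calling push with x='north', and observe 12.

Calling move with dir='north', giving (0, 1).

Invoking sense with dir='west', and get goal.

Now I run move with dir='west', : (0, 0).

Answer: (0, 0)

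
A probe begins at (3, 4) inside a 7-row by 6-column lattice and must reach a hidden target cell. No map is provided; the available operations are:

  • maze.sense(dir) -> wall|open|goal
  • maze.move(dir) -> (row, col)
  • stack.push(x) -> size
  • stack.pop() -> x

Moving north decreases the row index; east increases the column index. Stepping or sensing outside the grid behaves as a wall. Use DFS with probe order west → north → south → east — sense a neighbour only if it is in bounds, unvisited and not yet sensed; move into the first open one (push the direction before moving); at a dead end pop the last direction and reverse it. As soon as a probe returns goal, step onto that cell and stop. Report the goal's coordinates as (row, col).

% maze.sense(dir→west) -> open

% stack.push(x→west) -> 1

% maze.move(dir→west) -> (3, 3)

% maze.sense(dir→west) -> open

% stack.push(x→west) -> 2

% maze.move(dir→west) -> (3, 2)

% maze.sense(dir→west) -> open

% stack.push(x→west) -> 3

% maze.move(dir→west) -> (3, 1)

% maze.sense(dir→west) -> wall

% maze.sense(dir→north) -> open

% stack.push(x→north) -> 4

% maze.move(dir→north) -> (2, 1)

% maze.sense(dir→west) -> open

% stack.push(x→west) -> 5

% maze.move(dir→west) -> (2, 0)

% maze.sense(dir→north) -> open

% stack.push(x→north) -> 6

% maze.move(dir→north) -> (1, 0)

% maze.sense(dir→north) -> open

% stack.push(x→north) -> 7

% maze.move(dir→north) -> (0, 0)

% maze.sense(dir→east) -> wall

% stack.pop() -> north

% maze.move(dir→south) -> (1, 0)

% maze.sense(dir→east) -> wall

% stack.pop() -> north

% maze.move(dir→south) -> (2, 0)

% stack.pop() -> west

% maze.move(dir→east) -> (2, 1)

% maze.sense(dir→east) -> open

% stack.push(x→east) -> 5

% maze.move(dir→east) -> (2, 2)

% maze.sense(dir→north) -> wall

% maze.sense(dir→east) -> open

% stack.push(x→east) -> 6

% maze.move(dir→east) -> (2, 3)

% maze.sense(dir→north) -> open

% stack.push(x→north) -> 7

% maze.move(dir→north) -> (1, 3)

% maze.sense(dir→north) -> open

% stack.push(x→north) -> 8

% maze.move(dir→north) -> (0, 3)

% maze.sense(dir→west) -> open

% stack.push(x→west) -> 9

% maze.move(dir→west) -> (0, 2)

% stack.pop() -> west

% maze.move(dir→east) -> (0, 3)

% maze.sense(dir→east) -> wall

% stack.pop() -> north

% maze.move(dir→south) -> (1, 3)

% maze.sense(dir→east) -> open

% stack.push(x→east) -> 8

% maze.move(dir→east) -> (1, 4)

% maze.sense(dir→south) -> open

% stack.push(x→south) -> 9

% maze.move(dir→south) -> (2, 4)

% maze.sense(dir→east) -> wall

% stack.pop() -> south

% maze.move(dir→north) -> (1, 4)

% maze.sense(dir→east) -> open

% stack.push(x→east) -> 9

% maze.move(dir→east) -> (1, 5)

% maze.sense(dir→north) -> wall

% stack.pop() -> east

% maze.move(dir→west) -> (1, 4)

% stack.pop() -> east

% maze.move(dir→west) -> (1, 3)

% stack.pop() -> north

% maze.move(dir→south) -> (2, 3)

% stack.pop() -> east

% maze.move(dir→west) -> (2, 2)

% stack.pop() -> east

% maze.move(dir→west) -> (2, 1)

% stack.pop() -> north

% maze.move(dir→south) -> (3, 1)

% maze.sense(dir→south) -> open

% stack.push(x→south) -> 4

% maze.move(dir→south) -> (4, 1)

% maze.sense(dir→west) -> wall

% maze.sense(dir→south) -> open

% stack.push(x→south) -> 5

% maze.move(dir→south) -> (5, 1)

% maze.sense(dir→west) -> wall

% maze.sense(dir→south) -> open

% stack.push(x→south) -> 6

% maze.move(dir→south) -> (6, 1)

% maze.sense(dir→west) -> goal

% maze.move(dir→west) -> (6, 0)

Answer: (6, 0)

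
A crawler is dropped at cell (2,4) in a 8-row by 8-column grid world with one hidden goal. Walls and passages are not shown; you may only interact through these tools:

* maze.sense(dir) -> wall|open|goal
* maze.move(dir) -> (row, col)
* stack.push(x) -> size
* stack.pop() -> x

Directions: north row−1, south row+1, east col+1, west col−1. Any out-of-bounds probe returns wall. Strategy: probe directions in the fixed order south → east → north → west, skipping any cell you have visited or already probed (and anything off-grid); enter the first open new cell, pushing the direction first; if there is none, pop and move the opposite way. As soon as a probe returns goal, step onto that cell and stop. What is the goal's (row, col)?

Then sense on dir='south', and see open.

Next I call push on x='south', which returns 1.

I invoke move on dir='south', and get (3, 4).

I call sense on dir='south', giving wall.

I use sense on dir='east', — result: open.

Now I run push on x='east', and get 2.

I run move on dir='east', → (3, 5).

I try sense on dir='south', which returns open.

I run push on x='south', — result: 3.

I call move on dir='south', — result: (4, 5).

I run sense on dir='south', which returns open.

Using push on x='south', and get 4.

I use move on dir='south', → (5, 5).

Now I run sense on dir='south', and observe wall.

Calling sense on dir='east', and observe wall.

Using sense on dir='west', : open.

Using push on x='west', which returns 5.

I use move on dir='west', yielding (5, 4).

I use sense on dir='south', and observe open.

I use push on x='south', and get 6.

Then move on dir='south', yielding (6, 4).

Using sense on dir='south', — result: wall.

Calling sense on dir='west', and get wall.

I use pop(), and get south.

I call move on dir='north', and see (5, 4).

I invoke sense on dir='west', and observe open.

I use push on x='west', and observe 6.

I call move on dir='west', and observe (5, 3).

Invoking sense on dir='north', and get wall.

I try sense on dir='west', → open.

I invoke push on x='west', — result: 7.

I use move on dir='west', yielding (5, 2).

Using sense on dir='south', and observe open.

Calling push on x='south', — result: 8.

I invoke move on dir='south', and observe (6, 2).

I use sense on dir='south', : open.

I call push on x='south', and get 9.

I use move on dir='south', and see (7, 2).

Next I call sense on dir='east', giving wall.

Using sense on dir='west', giving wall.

Using pop, → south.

I use move on dir='north', which returns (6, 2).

Now I run sense on dir='west', which returns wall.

Invoking pop, and see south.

Next I call move on dir='north', yielding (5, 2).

I use sense on dir='north', and get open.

Next I call push on x='north', and see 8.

I run move on dir='north', yielding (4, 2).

I invoke sense on dir='north', and observe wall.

Now I run sense on dir='west', which returns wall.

Next I call pop, giving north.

I run move on dir='south', and see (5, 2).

Now I run sense on dir='west', — result: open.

I use push on x='west', and see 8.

Now I run move on dir='west', and see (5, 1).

I try sense on dir='west', yielding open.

I run push on x='west', — result: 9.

Then move on dir='west', → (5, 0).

Using sense on dir='south', and observe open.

I run push on x='south', giving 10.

I invoke move on dir='south', and observe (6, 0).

Then sense on dir='south', and get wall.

I use pop, and get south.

Then move on dir='north', and see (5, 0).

Next I call sense on dir='north', giving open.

Invoking push on x='north', → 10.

I invoke move on dir='north', → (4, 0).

Using sense on dir='north', → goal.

I use move on dir='north', → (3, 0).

Answer: (3, 0)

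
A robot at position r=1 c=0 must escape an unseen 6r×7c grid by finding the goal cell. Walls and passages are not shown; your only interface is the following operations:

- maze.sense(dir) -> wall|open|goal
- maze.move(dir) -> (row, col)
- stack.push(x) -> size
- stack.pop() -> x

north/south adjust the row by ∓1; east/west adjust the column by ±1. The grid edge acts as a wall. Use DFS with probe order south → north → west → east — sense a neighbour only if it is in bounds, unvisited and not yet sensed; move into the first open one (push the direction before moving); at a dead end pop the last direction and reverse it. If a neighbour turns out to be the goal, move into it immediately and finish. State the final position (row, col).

I use maze.sense with dir=south, which returns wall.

I try maze.sense with dir=north, — result: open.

I call stack.push with x=north, — result: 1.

I use maze.move with dir=north, and observe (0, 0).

Now I run maze.sense with dir=east, and get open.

Using stack.push with x=east, yielding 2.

Next I call maze.move with dir=east, and get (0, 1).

I invoke maze.sense with dir=south, and get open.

I try stack.push with x=south, and get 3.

Then maze.move with dir=south, → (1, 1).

I invoke maze.sense with dir=south, yielding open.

Calling stack.push with x=south, and get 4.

Calling maze.move with dir=south, which returns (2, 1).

Using maze.sense with dir=south, and see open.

I invoke stack.push with x=south, and see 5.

I run maze.move with dir=south, → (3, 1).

I use maze.sense with dir=south, which returns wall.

I invoke maze.sense with dir=west, yielding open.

I use stack.push with x=west, → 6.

I run maze.move with dir=west, → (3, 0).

Now I run maze.sense with dir=south, yielding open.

I call stack.push with x=south, : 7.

Now I run maze.move with dir=south, → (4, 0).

Calling maze.sense with dir=south, and observe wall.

Using stack.pop(), which returns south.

I call maze.move with dir=north, and get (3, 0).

Next I call stack.pop(), : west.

I use maze.move with dir=east, and see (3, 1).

I use maze.sense with dir=east, and see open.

I run stack.push with x=east, giving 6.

I use maze.move with dir=east, → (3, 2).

Then maze.sense with dir=south, — result: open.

I try stack.push with x=south, → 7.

Calling maze.move with dir=south, : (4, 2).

I use maze.sense with dir=south, — result: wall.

I run maze.sense with dir=east, — result: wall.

I call stack.pop(), and get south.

I run maze.move with dir=north, → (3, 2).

I run maze.sense with dir=north, : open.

Invoking stack.push with x=north, yielding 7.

Invoking maze.move with dir=north, → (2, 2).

I call maze.sense with dir=north, and see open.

Next I call stack.push with x=north, : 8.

Next I call maze.move with dir=north, giving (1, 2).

Next I call maze.sense with dir=north, : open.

Invoking stack.push with x=north, → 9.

I call maze.move with dir=north, yielding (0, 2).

Now I run maze.sense with dir=east, yielding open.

Next I call stack.push with x=east, and observe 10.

I invoke maze.move with dir=east, and observe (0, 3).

Invoking maze.sense with dir=south, and get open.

Then stack.push with x=south, giving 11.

Calling maze.move with dir=south, giving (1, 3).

Calling maze.sense with dir=south, → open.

I run stack.push with x=south, → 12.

I use maze.move with dir=south, which returns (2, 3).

I invoke maze.sense with dir=south, and observe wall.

Invoking maze.sense with dir=east, and get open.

I run stack.push with x=east, and observe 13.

Next I call maze.move with dir=east, — result: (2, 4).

Invoking maze.sense with dir=south, — result: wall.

Now I run maze.sense with dir=north, and see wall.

Calling maze.sense with dir=east, : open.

I call stack.push with x=east, → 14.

I try maze.move with dir=east, — result: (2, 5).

Calling maze.sense with dir=south, and get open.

Calling stack.push with x=south, : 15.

I run maze.move with dir=south, giving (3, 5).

I run maze.sense with dir=south, — result: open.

I invoke stack.push with x=south, yielding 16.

Using maze.move with dir=south, and get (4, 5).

I try maze.sense with dir=south, and get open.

I use stack.push with x=south, — result: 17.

I invoke maze.move with dir=south, giving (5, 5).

Now I run maze.sense with dir=west, giving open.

Invoking stack.push with x=west, — result: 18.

Calling maze.move with dir=west, which returns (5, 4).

Next I call maze.sense with dir=north, : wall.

I invoke maze.sense with dir=west, yielding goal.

I try maze.move with dir=west, giving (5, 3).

Answer: (5, 3)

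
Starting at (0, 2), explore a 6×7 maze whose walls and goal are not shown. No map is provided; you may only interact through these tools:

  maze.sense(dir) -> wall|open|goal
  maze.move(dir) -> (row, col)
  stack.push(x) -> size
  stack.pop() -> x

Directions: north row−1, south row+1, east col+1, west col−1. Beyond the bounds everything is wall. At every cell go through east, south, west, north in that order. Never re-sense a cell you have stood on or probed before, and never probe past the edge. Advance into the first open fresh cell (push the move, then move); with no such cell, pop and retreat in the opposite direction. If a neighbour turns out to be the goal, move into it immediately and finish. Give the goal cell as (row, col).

>> maze.sense(dir=east)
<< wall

>> maze.sense(dir=south)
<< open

>> stack.push(x=south)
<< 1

>> maze.move(dir=south)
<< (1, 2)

>> maze.sense(dir=east)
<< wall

>> maze.sense(dir=south)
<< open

>> stack.push(x=south)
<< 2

>> maze.move(dir=south)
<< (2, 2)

>> maze.sense(dir=east)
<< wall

>> maze.sense(dir=south)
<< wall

>> maze.sense(dir=west)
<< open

>> stack.push(x=west)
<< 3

>> maze.move(dir=west)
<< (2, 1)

>> maze.sense(dir=south)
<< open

>> stack.push(x=south)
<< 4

>> maze.move(dir=south)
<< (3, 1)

>> maze.sense(dir=south)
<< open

>> stack.push(x=south)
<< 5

>> maze.move(dir=south)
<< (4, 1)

>> maze.sense(dir=east)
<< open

>> stack.push(x=east)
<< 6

>> maze.move(dir=east)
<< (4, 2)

>> maze.sense(dir=east)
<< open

>> stack.push(x=east)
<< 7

>> maze.move(dir=east)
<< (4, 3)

>> maze.sense(dir=east)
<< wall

>> maze.sense(dir=south)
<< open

>> stack.push(x=south)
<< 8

>> maze.move(dir=south)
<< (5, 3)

>> maze.sense(dir=east)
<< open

>> stack.push(x=east)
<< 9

>> maze.move(dir=east)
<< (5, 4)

>> maze.sense(dir=east)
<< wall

>> stack.pop()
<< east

>> maze.move(dir=west)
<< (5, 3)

>> maze.sense(dir=west)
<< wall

>> stack.pop()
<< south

>> maze.move(dir=north)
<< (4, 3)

>> maze.sense(dir=north)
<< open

>> stack.push(x=north)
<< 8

>> maze.move(dir=north)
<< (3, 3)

>> maze.sense(dir=east)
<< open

>> stack.push(x=east)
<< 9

>> maze.move(dir=east)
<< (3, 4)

>> maze.sense(dir=east)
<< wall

>> maze.sense(dir=north)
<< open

>> stack.push(x=north)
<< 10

>> maze.move(dir=north)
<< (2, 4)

>> maze.sense(dir=east)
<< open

>> stack.push(x=east)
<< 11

>> maze.move(dir=east)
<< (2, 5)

>> maze.sense(dir=east)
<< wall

>> maze.sense(dir=north)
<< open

>> stack.push(x=north)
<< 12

>> maze.move(dir=north)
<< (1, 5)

>> maze.sense(dir=east)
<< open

>> stack.push(x=east)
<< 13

>> maze.move(dir=east)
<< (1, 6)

>> maze.sense(dir=north)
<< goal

>> maze.move(dir=north)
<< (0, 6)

Answer: (0, 6)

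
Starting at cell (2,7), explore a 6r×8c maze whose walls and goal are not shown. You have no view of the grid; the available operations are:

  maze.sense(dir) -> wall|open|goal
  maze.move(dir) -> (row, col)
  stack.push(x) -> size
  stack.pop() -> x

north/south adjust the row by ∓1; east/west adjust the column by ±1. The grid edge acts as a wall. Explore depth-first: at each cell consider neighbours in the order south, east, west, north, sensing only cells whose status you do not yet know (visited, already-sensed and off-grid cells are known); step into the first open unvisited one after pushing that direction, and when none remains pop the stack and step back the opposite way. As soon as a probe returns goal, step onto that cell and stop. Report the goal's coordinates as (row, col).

I run sense using dir=south, and get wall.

I try sense using dir=west, which returns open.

Then push using x=west, : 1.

I call move using dir=west, → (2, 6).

I invoke sense using dir=south, and observe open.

Calling push using x=south, : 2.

Calling move using dir=south, which returns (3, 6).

I try sense using dir=south, which returns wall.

Invoking sense using dir=west, : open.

I try push using x=west, and observe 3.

Calling move using dir=west, and observe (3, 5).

I use sense using dir=south, → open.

I try push using x=south, — result: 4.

I use move using dir=south, → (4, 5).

Invoking sense using dir=south, which returns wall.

I use sense using dir=west, : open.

I try push using x=west, and get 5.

Invoking move using dir=west, and get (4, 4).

Now I run sense using dir=south, yielding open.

Using push using x=south, — result: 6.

Then move using dir=south, giving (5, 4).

Invoking sense using dir=west, giving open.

Next I call push using x=west, yielding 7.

Invoking move using dir=west, and get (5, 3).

I use sense using dir=west, giving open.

Using push using x=west, yielding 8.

Invoking move using dir=west, giving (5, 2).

I call sense using dir=west, yielding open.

Now I run push using x=west, and observe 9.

Now I run move using dir=west, and see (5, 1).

I run sense using dir=west, — result: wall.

I invoke sense using dir=north, — result: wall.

I run pop, : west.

Invoking move using dir=east, → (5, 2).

Now I run sense using dir=north, and see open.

I try push using x=north, → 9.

I invoke move using dir=north, and get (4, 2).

I run sense using dir=east, which returns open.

I call push using x=east, and observe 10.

Then move using dir=east, : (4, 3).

Then sense using dir=north, giving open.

Now I run push using x=north, → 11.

Calling move using dir=north, and see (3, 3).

Now I run sense using dir=east, — result: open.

Using push using x=east, and observe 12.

Next I call move using dir=east, : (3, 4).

I invoke sense using dir=north, yielding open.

I call push using x=north, and get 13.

Invoking move using dir=north, yielding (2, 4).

Then sense using dir=east, — result: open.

Calling push using x=east, : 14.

Calling move using dir=east, and observe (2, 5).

I invoke sense using dir=north, and get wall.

Then pop, and get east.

I use move using dir=west, which returns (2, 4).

I invoke sense using dir=west, : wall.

I try sense using dir=north, : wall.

Then pop(), and see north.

I try move using dir=south, and see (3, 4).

Calling pop(), and see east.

I invoke move using dir=west, giving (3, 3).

I call sense using dir=west, → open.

Using push using x=west, and get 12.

I try move using dir=west, yielding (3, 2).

Then sense using dir=west, : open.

Invoking push using x=west, : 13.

I invoke move using dir=west, — result: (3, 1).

Invoking sense using dir=west, — result: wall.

Then sense using dir=north, giving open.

Calling push using x=north, yielding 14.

I run move using dir=north, : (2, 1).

Calling sense using dir=east, and observe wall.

Invoking sense using dir=west, and see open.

Using push using x=west, : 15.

I run move using dir=west, which returns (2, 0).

Next I call sense using dir=north, giving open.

I run push using x=north, — result: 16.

Then move using dir=north, — result: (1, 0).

Then sense using dir=east, → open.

I call push using x=east, which returns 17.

Then move using dir=east, which returns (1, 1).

Now I run sense using dir=east, giving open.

Next I call push using x=east, : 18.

Using move using dir=east, and see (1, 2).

I invoke sense using dir=east, which returns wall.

Using sense using dir=north, and see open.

I call push using x=north, yielding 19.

Invoking move using dir=north, : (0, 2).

I try sense using dir=east, and observe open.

Then push using x=east, which returns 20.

Using move using dir=east, → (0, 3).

I try sense using dir=east, which returns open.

Now I run push using x=east, → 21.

Using move using dir=east, and see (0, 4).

Now I run sense using dir=east, and get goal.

I run move using dir=east, → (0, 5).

Answer: (0, 5)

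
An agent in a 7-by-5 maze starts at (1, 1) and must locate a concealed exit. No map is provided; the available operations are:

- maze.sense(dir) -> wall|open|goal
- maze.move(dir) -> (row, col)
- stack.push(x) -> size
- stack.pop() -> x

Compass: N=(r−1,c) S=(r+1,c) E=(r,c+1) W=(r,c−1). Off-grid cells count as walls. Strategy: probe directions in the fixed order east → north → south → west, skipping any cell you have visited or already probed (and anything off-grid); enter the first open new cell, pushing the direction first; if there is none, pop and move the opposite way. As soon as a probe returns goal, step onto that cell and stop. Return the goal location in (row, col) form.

I use maze.sense with east, and get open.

Next I call stack.push with east, and observe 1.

Next I call maze.move with east, and observe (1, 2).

Next I call maze.sense with east, → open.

Calling stack.push with east, which returns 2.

Calling maze.move with east, : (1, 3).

I invoke maze.sense with east, giving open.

Calling stack.push with east, yielding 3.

I use maze.move with east, and get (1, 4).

Now I run maze.sense with north, and see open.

I run stack.push with north, and see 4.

Invoking maze.move with north, yielding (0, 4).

Now I run maze.sense with west, which returns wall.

Using stack.pop(), yielding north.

I try maze.move with south, : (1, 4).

I try maze.sense with south, which returns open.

Calling stack.push with south, → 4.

Next I call maze.move with south, yielding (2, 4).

I invoke maze.sense with south, and get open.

I use stack.push with south, and observe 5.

I use maze.move with south, — result: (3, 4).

Now I run maze.sense with south, → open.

Next I call stack.push with south, giving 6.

Then maze.move with south, → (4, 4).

Then maze.sense with south, giving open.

I use stack.push with south, and get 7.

I try maze.move with south, yielding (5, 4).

I invoke maze.sense with south, : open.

I try stack.push with south, and get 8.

Then maze.move with south, → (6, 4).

Calling maze.sense with west, and observe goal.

Using maze.move with west, yielding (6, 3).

Answer: (6, 3)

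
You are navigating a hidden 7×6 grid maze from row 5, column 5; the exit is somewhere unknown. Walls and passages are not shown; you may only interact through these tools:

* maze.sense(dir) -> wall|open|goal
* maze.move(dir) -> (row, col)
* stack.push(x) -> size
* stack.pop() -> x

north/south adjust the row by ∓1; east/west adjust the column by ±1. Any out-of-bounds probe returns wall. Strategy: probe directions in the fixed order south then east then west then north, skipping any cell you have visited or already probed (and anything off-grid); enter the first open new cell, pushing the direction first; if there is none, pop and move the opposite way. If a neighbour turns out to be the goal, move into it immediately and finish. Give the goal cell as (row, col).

~$ sense dir='south'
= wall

~$ sense dir='west'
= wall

~$ sense dir='north'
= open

~$ push x='north'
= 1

~$ move dir='north'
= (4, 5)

~$ sense dir='west'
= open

~$ push x='west'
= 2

~$ move dir='west'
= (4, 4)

~$ sense dir='west'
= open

~$ push x='west'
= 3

~$ move dir='west'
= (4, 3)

~$ sense dir='south'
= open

~$ push x='south'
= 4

~$ move dir='south'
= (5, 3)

~$ sense dir='south'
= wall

~$ sense dir='west'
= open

~$ push x='west'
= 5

~$ move dir='west'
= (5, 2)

~$ sense dir='south'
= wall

~$ sense dir='west'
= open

~$ push x='west'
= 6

~$ move dir='west'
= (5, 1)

~$ sense dir='south'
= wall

~$ sense dir='west'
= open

~$ push x='west'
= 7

~$ move dir='west'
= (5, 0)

~$ sense dir='south'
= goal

~$ move dir='south'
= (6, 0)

Answer: (6, 0)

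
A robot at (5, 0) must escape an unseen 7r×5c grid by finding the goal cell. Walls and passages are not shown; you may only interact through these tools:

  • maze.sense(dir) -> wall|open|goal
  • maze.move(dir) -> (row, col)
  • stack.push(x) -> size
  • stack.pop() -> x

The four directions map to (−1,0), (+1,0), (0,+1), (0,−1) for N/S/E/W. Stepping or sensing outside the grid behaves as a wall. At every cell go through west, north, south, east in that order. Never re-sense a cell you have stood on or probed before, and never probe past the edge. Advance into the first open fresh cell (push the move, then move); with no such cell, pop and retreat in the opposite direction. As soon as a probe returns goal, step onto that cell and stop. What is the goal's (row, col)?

Invoking maze.sense(north), yielding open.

I invoke stack.push(north), and see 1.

I use maze.move(north), → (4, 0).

I invoke maze.sense(north), giving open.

I use stack.push(north), and see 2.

Then maze.move(north), and see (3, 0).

I run maze.sense(north), which returns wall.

Invoking maze.sense(east), → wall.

Calling stack.pop(), which returns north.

Invoking maze.move(south), → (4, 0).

Invoking maze.sense(east), giving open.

Calling stack.push(east), and observe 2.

I run maze.move(east), → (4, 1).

Then maze.sense(south), and see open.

I call stack.push(south), and get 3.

Using maze.move(south), and get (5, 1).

Then maze.sense(south), and observe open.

I try stack.push(south), yielding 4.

I try maze.move(south), and see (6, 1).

I use maze.sense(west), → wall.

I invoke maze.sense(east), → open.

I use stack.push(east), → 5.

Using maze.move(east), and observe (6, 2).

Then maze.sense(north), → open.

I use stack.push(north), which returns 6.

I try maze.move(north), → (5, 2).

Now I run maze.sense(north), yielding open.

I use stack.push(north), giving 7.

Calling maze.move(north), → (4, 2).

I try maze.sense(north), and see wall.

Then maze.sense(east), → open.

Invoking stack.push(east), which returns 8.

Next I call maze.move(east), and get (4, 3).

Next I call maze.sense(north), → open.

I try stack.push(north), : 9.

Calling maze.move(north), and get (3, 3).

Next I call maze.sense(north), — result: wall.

I run maze.sense(east), and see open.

Calling stack.push(east), → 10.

Now I run maze.move(east), and see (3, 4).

Invoking maze.sense(north), — result: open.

Then stack.push(north), yielding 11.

I try maze.move(north), and observe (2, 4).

Calling maze.sense(north), and get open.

Now I run stack.push(north), and get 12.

Invoking maze.move(north), — result: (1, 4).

Invoking maze.sense(west), → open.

I use stack.push(west), — result: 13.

Using maze.move(west), → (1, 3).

Then maze.sense(west), which returns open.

I use stack.push(west), : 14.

I use maze.move(west), : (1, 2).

I run maze.sense(west), and observe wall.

Next I call maze.sense(north), and observe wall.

I try maze.sense(south), yielding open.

Invoking stack.push(south), → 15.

I call maze.move(south), : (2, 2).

Using maze.sense(west), yielding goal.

Calling maze.move(west), and see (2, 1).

Answer: (2, 1)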